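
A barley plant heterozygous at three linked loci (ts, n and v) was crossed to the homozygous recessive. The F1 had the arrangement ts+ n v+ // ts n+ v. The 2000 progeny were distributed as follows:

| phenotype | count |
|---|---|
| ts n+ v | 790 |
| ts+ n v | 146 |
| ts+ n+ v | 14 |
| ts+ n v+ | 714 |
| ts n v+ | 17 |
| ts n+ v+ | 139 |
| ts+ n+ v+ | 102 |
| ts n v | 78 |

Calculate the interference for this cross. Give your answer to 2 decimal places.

The two rarest classes, ts n v+ and ts+ n+ v, are the double crossovers. Comparing them with the parentals, only the ts allele has switched, so ts is the middle locus and the order is n – ts – v.
n–ts: (180 + 31)/2000 = 0.1055; ts–v: (285 + 31)/2000 = 0.1580.
Expected DCO frequency = 0.1055 × 0.1580 ≈ 0.01667; observed = 31/2000 ≈ 0.01550.
Coefficient of coincidence = 0.01550/0.01667 ≈ 0.93; interference = 1 − 0.93 = 0.07.

0.07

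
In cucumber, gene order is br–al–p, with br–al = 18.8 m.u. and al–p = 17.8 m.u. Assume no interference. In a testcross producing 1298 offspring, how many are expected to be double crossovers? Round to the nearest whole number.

43

Map distances give recombination frequencies of 0.188 and 0.178 for the two intervals.
With no interference, expected double-crossover frequency = 0.188 × 0.178 = 0.03346.
Expected number = 0.03346 × 1298 = 43.44 ≈ 43.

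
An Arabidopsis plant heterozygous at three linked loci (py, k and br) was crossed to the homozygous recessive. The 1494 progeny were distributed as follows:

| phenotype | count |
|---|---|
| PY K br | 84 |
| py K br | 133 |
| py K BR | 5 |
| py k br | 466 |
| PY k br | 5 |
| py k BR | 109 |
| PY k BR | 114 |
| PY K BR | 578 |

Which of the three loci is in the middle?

py

The two most frequent reciprocal classes, PY K BR and py k br, are the parental types, so the F1 was PY K BR / py k br.
The two rarest classes, py K BR and PY k br, are the double crossovers. Comparing them with the parentals, only the py allele has switched, so py is the middle locus and the order is br – py – k.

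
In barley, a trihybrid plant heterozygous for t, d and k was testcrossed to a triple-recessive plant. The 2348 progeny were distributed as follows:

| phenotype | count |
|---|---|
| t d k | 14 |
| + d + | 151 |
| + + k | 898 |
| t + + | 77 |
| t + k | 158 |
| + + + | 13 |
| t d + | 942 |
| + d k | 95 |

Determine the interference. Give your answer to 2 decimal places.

0.05

The two most frequent reciprocal classes, + + k and t d +, are the parental types, so the F1 was + + k / t d +.
The two rarest classes, + + + and t d k, are the double crossovers. Comparing them with the parentals, only the k allele has switched, so k is the middle locus and the order is d – k – t.
d–k: (172 + 27)/2348 = 0.0848; k–t: (309 + 27)/2348 = 0.1431.
Expected DCO frequency = 0.0848 × 0.1431 ≈ 0.01213; observed = 27/2348 ≈ 0.01150.
Coefficient of coincidence = 0.01150/0.01213 ≈ 0.95; interference = 1 − 0.95 = 0.05.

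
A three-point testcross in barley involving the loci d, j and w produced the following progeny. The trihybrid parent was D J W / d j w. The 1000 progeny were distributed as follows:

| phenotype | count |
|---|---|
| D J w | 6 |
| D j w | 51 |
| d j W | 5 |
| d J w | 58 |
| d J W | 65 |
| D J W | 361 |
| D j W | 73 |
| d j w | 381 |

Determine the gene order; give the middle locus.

w

The two rarest classes, D J w and d j W, are the double crossovers. Comparing them with the parentals, only the w allele has switched, so w is the middle locus and the order is j – w – d.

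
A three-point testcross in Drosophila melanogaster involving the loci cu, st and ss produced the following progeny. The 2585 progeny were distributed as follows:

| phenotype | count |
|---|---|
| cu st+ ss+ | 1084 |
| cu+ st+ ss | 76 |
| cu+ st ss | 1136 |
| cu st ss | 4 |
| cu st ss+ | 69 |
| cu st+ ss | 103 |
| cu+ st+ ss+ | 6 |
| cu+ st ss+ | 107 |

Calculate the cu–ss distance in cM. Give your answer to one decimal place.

The two most frequent reciprocal classes, cu st+ ss+ and cu+ st ss, are the parental types, so the F1 was cu st+ ss+ / cu+ st ss.
The two rarest classes, cu+ st+ ss+ and cu st ss, are the double crossovers. Comparing them with the parentals, only the cu allele has switched, so cu is the middle locus and the order is st – cu – ss.
Crossovers in the cu–ss interval produce the single-crossover classes cu st+ ss and cu+ st ss+ (103 + 107 = 210) plus the double crossovers (10).
RF(cu–ss) = (210 + 10) / 2585 = 220/2585 = 0.0851 → 8.5 cM.

8.5 cM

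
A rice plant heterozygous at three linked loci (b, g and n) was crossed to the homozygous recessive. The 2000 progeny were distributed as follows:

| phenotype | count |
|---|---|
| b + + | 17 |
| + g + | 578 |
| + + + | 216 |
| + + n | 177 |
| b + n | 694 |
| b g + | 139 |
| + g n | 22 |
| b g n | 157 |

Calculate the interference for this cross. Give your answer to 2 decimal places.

The two most frequent reciprocal classes, + g + and b + n, are the parental types, so the F1 was + g + / b + n.
The two rarest classes, + g n and b + +, are the double crossovers. Comparing them with the parentals, only the n allele has switched, so n is the middle locus and the order is b – n – g.
b–n: (316 + 39)/2000 = 0.1775; n–g: (373 + 39)/2000 = 0.2060.
Expected DCO frequency = 0.1775 × 0.2060 ≈ 0.03656; observed = 39/2000 ≈ 0.01950.
Coefficient of coincidence = 0.01950/0.03656 ≈ 0.53; interference = 1 − 0.53 = 0.47.

0.47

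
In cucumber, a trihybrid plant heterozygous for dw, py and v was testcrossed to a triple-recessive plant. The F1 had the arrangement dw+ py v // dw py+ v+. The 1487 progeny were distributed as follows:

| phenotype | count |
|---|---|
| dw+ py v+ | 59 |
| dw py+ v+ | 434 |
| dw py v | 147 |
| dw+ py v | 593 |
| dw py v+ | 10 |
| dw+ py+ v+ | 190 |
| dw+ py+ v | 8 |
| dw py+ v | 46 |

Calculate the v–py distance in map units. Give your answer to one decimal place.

8.3 map units

The two rarest classes, dw+ py+ v and dw py v+, are the double crossovers. Comparing them with the parentals, only the py allele has switched, so py is the middle locus and the order is v – py – dw.
Crossovers in the v–py interval produce the single-crossover classes dw+ py v+ and dw py+ v (59 + 46 = 105) plus the double crossovers (18).
RF(v–py) = (105 + 18) / 1487 = 123/1487 = 0.0827 → 8.3 map units.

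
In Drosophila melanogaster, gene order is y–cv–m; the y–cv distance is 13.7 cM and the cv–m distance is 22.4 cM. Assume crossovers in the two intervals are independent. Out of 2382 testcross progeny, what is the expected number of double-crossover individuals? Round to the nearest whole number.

Map distances give recombination frequencies of 0.137 and 0.224 for the two intervals.
With no interference, expected double-crossover frequency = 0.137 × 0.224 = 0.03069.
Expected number = 0.03069 × 2382 = 73.10 ≈ 73.

73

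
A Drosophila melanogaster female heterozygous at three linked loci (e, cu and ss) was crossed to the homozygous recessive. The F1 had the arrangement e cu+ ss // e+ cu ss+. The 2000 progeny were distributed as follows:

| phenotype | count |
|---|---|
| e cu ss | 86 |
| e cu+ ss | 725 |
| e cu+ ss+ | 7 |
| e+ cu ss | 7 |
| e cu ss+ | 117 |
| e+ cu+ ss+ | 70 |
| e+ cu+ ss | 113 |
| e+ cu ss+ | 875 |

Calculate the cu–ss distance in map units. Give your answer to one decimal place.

8.5 map units

The two rarest classes, e cu+ ss+ and e+ cu ss, are the double crossovers. Comparing them with the parentals, only the ss allele has switched, so ss is the middle locus and the order is e – ss – cu.
Crossovers in the ss–cu interval produce the single-crossover classes e cu ss and e+ cu+ ss+ (86 + 70 = 156) plus the double crossovers (14).
RF(ss–cu) = (156 + 14) / 2000 = 170/2000 = 0.0850 → 8.5 map units.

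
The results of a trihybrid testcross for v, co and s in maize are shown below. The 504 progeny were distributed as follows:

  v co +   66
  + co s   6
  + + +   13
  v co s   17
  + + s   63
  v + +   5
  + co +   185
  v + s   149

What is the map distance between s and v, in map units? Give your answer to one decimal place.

The two most frequent reciprocal classes, + co + and v + s, are the parental types, so the F1 was + co + / v + s.
The two rarest classes, + co s and v + +, are the double crossovers. Comparing them with the parentals, only the s allele has switched, so s is the middle locus and the order is v – s – co.
Crossovers in the v–s interval produce the single-crossover classes v co + and + + s (66 + 63 = 129) plus the double crossovers (11).
RF(v–s) = (129 + 11) / 504 = 140/504 = 0.2778 → 27.8 map units.

27.8 map units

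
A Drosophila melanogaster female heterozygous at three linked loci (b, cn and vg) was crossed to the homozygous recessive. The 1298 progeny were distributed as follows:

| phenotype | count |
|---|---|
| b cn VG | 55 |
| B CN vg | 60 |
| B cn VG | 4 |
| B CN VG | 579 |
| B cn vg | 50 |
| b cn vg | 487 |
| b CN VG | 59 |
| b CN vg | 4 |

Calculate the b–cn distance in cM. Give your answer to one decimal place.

The two most frequent reciprocal classes, B CN VG and b cn vg, are the parental types, so the F1 was B CN VG / b cn vg.
The two rarest classes, B cn VG and b CN vg, are the double crossovers. Comparing them with the parentals, only the cn allele has switched, so cn is the middle locus and the order is b – cn – vg.
Crossovers in the b–cn interval produce the single-crossover classes b CN VG and B cn vg (59 + 50 = 109) plus the double crossovers (8).
RF(b–cn) = (109 + 8) / 1298 = 117/1298 = 0.0901 → 9.0 cM.

9.0 cM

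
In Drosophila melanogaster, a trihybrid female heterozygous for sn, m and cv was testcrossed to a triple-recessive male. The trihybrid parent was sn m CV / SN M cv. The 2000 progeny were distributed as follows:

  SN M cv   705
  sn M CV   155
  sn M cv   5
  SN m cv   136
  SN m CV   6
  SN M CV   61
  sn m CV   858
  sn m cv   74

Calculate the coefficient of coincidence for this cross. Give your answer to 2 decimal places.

0.50

The two rarest classes, SN m CV and sn M cv, are the double crossovers. Comparing them with the parentals, only the sn allele has switched, so sn is the middle locus and the order is cv – sn – m.
cv–sn: (135 + 11)/2000 = 0.0730; sn–m: (291 + 11)/2000 = 0.1510.
Expected DCO frequency = 0.0730 × 0.1510 ≈ 0.01102; observed = 11/2000 ≈ 0.00550.
Coefficient of coincidence = 0.00550/0.01102 ≈ 0.50.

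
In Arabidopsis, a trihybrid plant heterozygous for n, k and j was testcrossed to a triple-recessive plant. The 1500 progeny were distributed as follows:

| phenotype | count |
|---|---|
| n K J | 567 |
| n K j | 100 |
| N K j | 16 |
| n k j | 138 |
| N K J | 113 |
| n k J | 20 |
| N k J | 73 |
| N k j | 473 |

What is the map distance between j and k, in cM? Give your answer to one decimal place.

13.9 cM

The two most frequent reciprocal classes, N k j and n K J, are the parental types, so the F1 was N k j / n K J.
The two rarest classes, N K j and n k J, are the double crossovers. Comparing them with the parentals, only the k allele has switched, so k is the middle locus and the order is n – k – j.
Crossovers in the k–j interval produce the single-crossover classes N k J and n K j (73 + 100 = 173) plus the double crossovers (36).
RF(k–j) = (173 + 36) / 1500 = 209/1500 = 0.1393 → 13.9 cM.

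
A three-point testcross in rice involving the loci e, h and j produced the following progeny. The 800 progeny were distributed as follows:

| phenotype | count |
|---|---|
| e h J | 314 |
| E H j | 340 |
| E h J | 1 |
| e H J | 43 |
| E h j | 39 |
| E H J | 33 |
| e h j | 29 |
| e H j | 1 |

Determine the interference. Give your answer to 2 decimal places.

0.70

The two most frequent reciprocal classes, E H j and e h J, are the parental types, so the F1 was E H j / e h J.
The two rarest classes, e H j and E h J, are the double crossovers. Comparing them with the parentals, only the e allele has switched, so e is the middle locus and the order is h – e – j.
h–e: (82 + 2)/800 = 0.1050; e–j: (62 + 2)/800 = 0.0800.
Expected DCO frequency = 0.1050 × 0.0800 ≈ 0.00840; observed = 2/800 ≈ 0.00250.
Coefficient of coincidence = 0.00250/0.00840 ≈ 0.30; interference = 1 − 0.30 = 0.70.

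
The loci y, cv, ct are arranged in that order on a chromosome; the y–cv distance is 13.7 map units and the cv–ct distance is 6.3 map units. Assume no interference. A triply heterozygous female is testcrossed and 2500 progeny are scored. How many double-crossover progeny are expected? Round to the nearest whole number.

Map distances give recombination frequencies of 0.137 and 0.063 for the two intervals.
With no interference, expected double-crossover frequency = 0.137 × 0.063 = 0.00863.
Expected number = 0.00863 × 2500 = 21.58 ≈ 22.

22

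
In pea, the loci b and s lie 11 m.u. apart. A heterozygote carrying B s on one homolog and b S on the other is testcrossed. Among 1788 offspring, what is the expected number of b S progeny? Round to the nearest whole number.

796

A map distance of 11 m.u. corresponds to a recombination frequency of 0.110.
The F1 is B s / b S, so b S is a parental gamete class with expected frequency (1 − r)/2 = 0.890/2 = 0.4450.
Expected number = 0.4450 × 1788 = 795.66 ≈ 796.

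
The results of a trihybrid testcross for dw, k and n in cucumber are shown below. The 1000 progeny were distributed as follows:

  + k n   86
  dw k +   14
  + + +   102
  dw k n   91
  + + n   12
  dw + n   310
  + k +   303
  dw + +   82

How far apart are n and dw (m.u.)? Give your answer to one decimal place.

19.4 m.u.

The two most frequent reciprocal classes, dw + n and + k +, are the parental types, so the F1 was dw + n / + k +.
The two rarest classes, + + n and dw k +, are the double crossovers. Comparing them with the parentals, only the dw allele has switched, so dw is the middle locus and the order is n – dw – k.
Crossovers in the n–dw interval produce the single-crossover classes dw + + and + k n (82 + 86 = 168) plus the double crossovers (26).
RF(n–dw) = (168 + 26) / 1000 = 194/1000 = 0.1940 → 19.4 m.u.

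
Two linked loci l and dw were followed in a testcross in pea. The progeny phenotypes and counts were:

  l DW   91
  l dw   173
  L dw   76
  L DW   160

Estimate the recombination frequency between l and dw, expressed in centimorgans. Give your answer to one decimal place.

The two most frequent classes, L DW (160) and l dw (173), are the parental types, so the F1 was L DW / l dw.
The recombinant classes are L dw and l DW: 76 + 91 = 167.
Recombination frequency = 167/500 = 0.3340 ≈ 33.4%, i.e. 33.4 centimorgans.

33.4 centimorgans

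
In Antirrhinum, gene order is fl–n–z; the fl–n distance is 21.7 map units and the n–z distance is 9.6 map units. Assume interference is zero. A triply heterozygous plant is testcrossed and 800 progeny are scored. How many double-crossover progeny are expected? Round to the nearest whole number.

Map distances give recombination frequencies of 0.217 and 0.096 for the two intervals.
With no interference, expected double-crossover frequency = 0.217 × 0.096 = 0.02083.
Expected number = 0.02083 × 800 = 16.67 ≈ 17.

17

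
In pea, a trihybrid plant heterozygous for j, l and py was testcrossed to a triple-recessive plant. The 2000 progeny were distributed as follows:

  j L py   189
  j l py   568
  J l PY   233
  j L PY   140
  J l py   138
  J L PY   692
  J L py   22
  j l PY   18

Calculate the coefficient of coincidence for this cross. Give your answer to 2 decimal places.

0.54

The two most frequent reciprocal classes, J L PY and j l py, are the parental types, so the F1 was J L PY / j l py.
The two rarest classes, J L py and j l PY, are the double crossovers. Comparing them with the parentals, only the py allele has switched, so py is the middle locus and the order is j – py – l.
j–py: (278 + 40)/2000 = 0.1590; py–l: (422 + 40)/2000 = 0.2310.
Expected DCO frequency = 0.1590 × 0.2310 ≈ 0.03673; observed = 40/2000 ≈ 0.02000.
Coefficient of coincidence = 0.02000/0.03673 ≈ 0.54.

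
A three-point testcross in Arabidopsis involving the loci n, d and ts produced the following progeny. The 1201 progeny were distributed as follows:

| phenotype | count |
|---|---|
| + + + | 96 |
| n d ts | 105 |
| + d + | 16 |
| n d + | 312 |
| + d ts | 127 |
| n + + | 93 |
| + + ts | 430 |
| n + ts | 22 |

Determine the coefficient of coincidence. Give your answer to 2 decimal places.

The two most frequent reciprocal classes, n d + and + + ts, are the parental types, so the F1 was n d + / + + ts.
The two rarest classes, + d + and n + ts, are the double crossovers. Comparing them with the parentals, only the n allele has switched, so n is the middle locus and the order is ts – n – d.
ts–n: (201 + 38)/1201 = 0.1990; n–d: (220 + 38)/1201 = 0.2148.
Expected DCO frequency = 0.1990 × 0.2148 ≈ 0.04275; observed = 38/1201 ≈ 0.03164.
Coefficient of coincidence = 0.03164/0.04275 ≈ 0.74.

0.74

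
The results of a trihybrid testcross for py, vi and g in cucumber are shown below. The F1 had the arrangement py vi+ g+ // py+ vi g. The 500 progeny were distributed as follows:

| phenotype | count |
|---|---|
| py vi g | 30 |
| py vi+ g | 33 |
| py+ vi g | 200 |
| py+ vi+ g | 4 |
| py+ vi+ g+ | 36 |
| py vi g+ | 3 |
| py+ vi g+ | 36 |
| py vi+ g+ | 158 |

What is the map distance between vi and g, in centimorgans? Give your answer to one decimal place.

15.2 centimorgans

The two rarest classes, py vi g+ and py+ vi+ g, are the double crossovers. Comparing them with the parentals, only the vi allele has switched, so vi is the middle locus and the order is py – vi – g.
Crossovers in the vi–g interval produce the single-crossover classes py vi+ g and py+ vi g+ (33 + 36 = 69) plus the double crossovers (7).
RF(vi–g) = (69 + 7) / 500 = 76/500 = 0.1520 → 15.2 centimorgans.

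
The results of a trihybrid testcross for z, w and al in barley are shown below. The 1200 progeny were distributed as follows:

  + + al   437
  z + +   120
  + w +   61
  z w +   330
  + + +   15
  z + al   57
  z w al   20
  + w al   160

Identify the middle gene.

al

The two most frequent reciprocal classes, + + al and z w +, are the parental types, so the F1 was + + al / z w +.
The two rarest classes, + + + and z w al, are the double crossovers. Comparing them with the parentals, only the al allele has switched, so al is the middle locus and the order is w – al – z.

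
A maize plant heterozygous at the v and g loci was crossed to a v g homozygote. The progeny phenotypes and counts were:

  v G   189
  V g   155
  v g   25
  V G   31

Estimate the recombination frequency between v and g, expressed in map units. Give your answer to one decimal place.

The two most frequent classes, V g (155) and v G (189), are the parental types, so the F1 was V g / v G.
The recombinant classes are V G and v g: 31 + 25 = 56.
Recombination frequency = 56/400 = 0.1400 ≈ 14.0%, i.e. 14.0 map units.

14.0 map units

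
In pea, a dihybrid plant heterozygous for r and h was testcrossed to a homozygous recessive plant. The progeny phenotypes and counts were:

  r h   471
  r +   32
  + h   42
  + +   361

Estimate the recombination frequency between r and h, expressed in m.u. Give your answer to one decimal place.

The two most frequent classes, + + (361) and r h (471), are the parental types, so the F1 was + + / r h.
The recombinant classes are + h and r +: 42 + 32 = 74.
Recombination frequency = 74/906 = 0.0817 ≈ 8.2%, i.e. 8.2 m.u.

8.2 m.u.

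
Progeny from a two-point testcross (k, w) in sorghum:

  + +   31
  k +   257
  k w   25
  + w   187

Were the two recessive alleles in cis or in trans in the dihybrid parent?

The two most frequent classes are + w (187) and k + (257); these are the parental (non-recombinant) types.
So the F1 carried + w on one chromosome and k + on the other — the recessive alleles are on opposite chromosomes (trans / repulsion).

trans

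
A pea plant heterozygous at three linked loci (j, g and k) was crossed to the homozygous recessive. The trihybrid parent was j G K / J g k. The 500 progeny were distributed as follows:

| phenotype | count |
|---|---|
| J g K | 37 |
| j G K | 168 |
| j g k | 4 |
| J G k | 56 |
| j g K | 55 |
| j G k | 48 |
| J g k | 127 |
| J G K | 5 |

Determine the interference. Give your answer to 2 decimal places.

0.60

The two rarest classes, J G K and j g k, are the double crossovers. Comparing them with the parentals, only the j allele has switched, so j is the middle locus and the order is g – j – k.
g–j: (111 + 9)/500 = 0.2400; j–k: (85 + 9)/500 = 0.1880.
Expected DCO frequency = 0.2400 × 0.1880 ≈ 0.04512; observed = 9/500 ≈ 0.01800.
Coefficient of coincidence = 0.01800/0.04512 ≈ 0.40; interference = 1 − 0.40 = 0.60.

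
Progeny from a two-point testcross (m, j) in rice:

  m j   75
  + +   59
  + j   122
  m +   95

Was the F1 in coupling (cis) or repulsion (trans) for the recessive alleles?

trans

The two most frequent classes are + j (122) and m + (95); these are the parental (non-recombinant) types.
So the F1 carried + j on one chromosome and m + on the other — the recessive alleles are on opposite chromosomes (trans / repulsion).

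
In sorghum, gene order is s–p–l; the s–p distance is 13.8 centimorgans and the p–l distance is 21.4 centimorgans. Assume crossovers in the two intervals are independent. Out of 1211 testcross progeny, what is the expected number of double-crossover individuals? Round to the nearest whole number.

36

Map distances give recombination frequencies of 0.138 and 0.214 for the two intervals.
With no interference, expected double-crossover frequency = 0.138 × 0.214 = 0.02953.
Expected number = 0.02953 × 1211 = 35.76 ≈ 36.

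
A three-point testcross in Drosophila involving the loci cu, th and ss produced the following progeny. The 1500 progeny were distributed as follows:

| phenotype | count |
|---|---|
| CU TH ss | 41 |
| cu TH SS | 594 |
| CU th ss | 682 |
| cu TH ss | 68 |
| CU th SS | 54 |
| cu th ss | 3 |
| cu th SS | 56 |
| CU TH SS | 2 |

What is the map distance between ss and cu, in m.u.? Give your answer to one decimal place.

The two most frequent reciprocal classes, cu TH SS and CU th ss, are the parental types, so the F1 was cu TH SS / CU th ss.
The two rarest classes, CU TH SS and cu th ss, are the double crossovers. Comparing them with the parentals, only the cu allele has switched, so cu is the middle locus and the order is th – cu – ss.
Crossovers in the cu–ss interval produce the single-crossover classes cu TH ss and CU th SS (68 + 54 = 122) plus the double crossovers (5).
RF(cu–ss) = (122 + 5) / 1500 = 127/1500 = 0.0847 → 8.5 m.u.

8.5 m.u.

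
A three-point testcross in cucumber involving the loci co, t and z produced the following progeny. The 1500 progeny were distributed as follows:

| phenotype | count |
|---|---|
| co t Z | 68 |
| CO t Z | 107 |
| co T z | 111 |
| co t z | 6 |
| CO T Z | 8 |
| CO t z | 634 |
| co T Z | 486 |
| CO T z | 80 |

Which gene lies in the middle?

co

The two most frequent reciprocal classes, co T Z and CO t z, are the parental types, so the F1 was co T Z / CO t z.
The two rarest classes, CO T Z and co t z, are the double crossovers. Comparing them with the parentals, only the co allele has switched, so co is the middle locus and the order is z – co – t.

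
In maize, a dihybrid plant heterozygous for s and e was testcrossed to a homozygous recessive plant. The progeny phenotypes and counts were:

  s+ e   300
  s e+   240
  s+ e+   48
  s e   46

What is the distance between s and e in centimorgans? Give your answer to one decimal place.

14.8 centimorgans

The two most frequent classes, s+ e (300) and s e+ (240), are the parental types, so the F1 was s+ e / s e+.
The recombinant classes are s+ e+ and s e: 48 + 46 = 94.
Recombination frequency = 94/634 = 0.1483 ≈ 14.8%, i.e. 14.8 centimorgans.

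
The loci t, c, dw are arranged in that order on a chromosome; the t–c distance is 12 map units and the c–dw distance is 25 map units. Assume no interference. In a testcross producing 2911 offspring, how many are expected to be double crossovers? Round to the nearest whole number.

87

Map distances give recombination frequencies of 0.120 and 0.250 for the two intervals.
With no interference, expected double-crossover frequency = 0.120 × 0.250 = 0.03000.
Expected number = 0.03000 × 2911 = 87.33 ≈ 87.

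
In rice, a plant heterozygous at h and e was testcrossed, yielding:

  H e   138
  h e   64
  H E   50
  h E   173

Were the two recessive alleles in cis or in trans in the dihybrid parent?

trans

The two most frequent classes are H e (138) and h E (173); these are the parental (non-recombinant) types.
So the F1 carried H e on one chromosome and h E on the other — the recessive alleles are on opposite chromosomes (trans / repulsion).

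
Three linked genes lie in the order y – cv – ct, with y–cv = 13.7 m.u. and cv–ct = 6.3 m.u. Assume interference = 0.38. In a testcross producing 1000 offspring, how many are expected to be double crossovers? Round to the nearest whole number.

Map distances give recombination frequencies of 0.137 and 0.063 for the two intervals.
With interference 0.38 (so coincidence = 0.62), expected double-crossover frequency = 0.137 × 0.063 × 0.62 = 0.00535.
Expected number = 0.00535 × 1000 = 5.35 ≈ 5.

5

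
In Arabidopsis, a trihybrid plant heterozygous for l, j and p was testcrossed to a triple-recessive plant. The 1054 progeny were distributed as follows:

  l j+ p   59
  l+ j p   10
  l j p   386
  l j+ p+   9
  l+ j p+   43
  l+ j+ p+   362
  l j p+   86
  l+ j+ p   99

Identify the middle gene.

l

The two most frequent reciprocal classes, l j p and l+ j+ p+, are the parental types, so the F1 was l j p / l+ j+ p+.
The two rarest classes, l+ j p and l j+ p+, are the double crossovers. Comparing them with the parentals, only the l allele has switched, so l is the middle locus and the order is p – l – j.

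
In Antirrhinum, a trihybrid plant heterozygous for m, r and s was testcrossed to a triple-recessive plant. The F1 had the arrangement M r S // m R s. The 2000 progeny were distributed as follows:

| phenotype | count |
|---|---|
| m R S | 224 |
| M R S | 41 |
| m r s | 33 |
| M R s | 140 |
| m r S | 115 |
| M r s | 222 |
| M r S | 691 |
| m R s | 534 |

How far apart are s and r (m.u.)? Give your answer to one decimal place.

The two rarest classes, M R S and m r s, are the double crossovers. Comparing them with the parentals, only the r allele has switched, so r is the middle locus and the order is m – r – s.
Crossovers in the r–s interval produce the single-crossover classes M r s and m R S (222 + 224 = 446) plus the double crossovers (74).
RF(r–s) = (446 + 74) / 2000 = 520/2000 = 0.2600 → 26.0 m.u.

26.0 m.u.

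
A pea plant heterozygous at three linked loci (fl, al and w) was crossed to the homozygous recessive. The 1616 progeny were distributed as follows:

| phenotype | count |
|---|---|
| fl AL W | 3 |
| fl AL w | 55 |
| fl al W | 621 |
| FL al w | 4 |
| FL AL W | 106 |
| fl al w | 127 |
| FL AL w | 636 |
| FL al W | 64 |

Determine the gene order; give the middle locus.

al

The two most frequent reciprocal classes, FL AL w and fl al W, are the parental types, so the F1 was FL AL w / fl al W.
The two rarest classes, FL al w and fl AL W, are the double crossovers. Comparing them with the parentals, only the al allele has switched, so al is the middle locus and the order is w – al – fl.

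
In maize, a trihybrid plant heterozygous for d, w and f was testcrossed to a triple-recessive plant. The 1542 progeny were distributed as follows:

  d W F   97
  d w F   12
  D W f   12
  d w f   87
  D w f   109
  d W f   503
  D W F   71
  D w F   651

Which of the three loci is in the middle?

The two most frequent reciprocal classes, d W f and D w F, are the parental types, so the F1 was d W f / D w F.
The two rarest classes, D W f and d w F, are the double crossovers. Comparing them with the parentals, only the d allele has switched, so d is the middle locus and the order is w – d – f.

d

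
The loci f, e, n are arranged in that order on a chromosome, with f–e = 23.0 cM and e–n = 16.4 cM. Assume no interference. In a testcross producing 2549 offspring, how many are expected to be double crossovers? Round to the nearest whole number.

Map distances give recombination frequencies of 0.230 and 0.164 for the two intervals.
With no interference, expected double-crossover frequency = 0.230 × 0.164 = 0.03772.
Expected number = 0.03772 × 2549 = 96.15 ≈ 96.

96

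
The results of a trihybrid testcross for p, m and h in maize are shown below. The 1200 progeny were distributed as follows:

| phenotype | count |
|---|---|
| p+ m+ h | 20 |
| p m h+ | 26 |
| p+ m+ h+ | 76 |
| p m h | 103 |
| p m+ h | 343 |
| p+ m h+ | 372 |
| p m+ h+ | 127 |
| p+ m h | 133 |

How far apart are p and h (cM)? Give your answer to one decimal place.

25.5 cM

The two most frequent reciprocal classes, p+ m h+ and p m+ h, are the parental types, so the F1 was p+ m h+ / p m+ h.
The two rarest classes, p m h+ and p+ m+ h, are the double crossovers. Comparing them with the parentals, only the p allele has switched, so p is the middle locus and the order is h – p – m.
Crossovers in the h–p interval produce the single-crossover classes p+ m h and p m+ h+ (133 + 127 = 260) plus the double crossovers (46).
RF(h–p) = (260 + 46) / 1200 = 306/1200 = 0.2550 → 25.5 cM.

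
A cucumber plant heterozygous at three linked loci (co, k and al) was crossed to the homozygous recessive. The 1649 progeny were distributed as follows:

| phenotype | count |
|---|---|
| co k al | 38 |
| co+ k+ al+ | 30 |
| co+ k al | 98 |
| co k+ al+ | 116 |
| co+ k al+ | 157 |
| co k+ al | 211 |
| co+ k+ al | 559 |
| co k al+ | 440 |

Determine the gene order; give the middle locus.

al

The two most frequent reciprocal classes, co+ k+ al and co k al+, are the parental types, so the F1 was co+ k+ al / co k al+.
The two rarest classes, co+ k+ al+ and co k al, are the double crossovers. Comparing them with the parentals, only the al allele has switched, so al is the middle locus and the order is co – al – k.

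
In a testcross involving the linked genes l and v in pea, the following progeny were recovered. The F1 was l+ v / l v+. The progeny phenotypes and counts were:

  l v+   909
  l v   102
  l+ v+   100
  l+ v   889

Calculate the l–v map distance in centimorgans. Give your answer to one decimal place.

The recombinant classes are l+ v+ and l v: 100 + 102 = 202.
Recombination frequency = 202/2000 = 0.1010 ≈ 10.1%, i.e. 10.1 centimorgans.

10.1 centimorgans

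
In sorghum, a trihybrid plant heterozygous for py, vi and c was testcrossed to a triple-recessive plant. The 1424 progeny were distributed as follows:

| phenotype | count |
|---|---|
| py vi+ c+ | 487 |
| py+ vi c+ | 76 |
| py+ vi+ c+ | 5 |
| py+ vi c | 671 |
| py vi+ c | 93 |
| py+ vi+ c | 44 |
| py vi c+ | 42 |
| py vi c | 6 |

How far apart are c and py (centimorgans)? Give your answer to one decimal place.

The two most frequent reciprocal classes, py+ vi c and py vi+ c+, are the parental types, so the F1 was py+ vi c / py vi+ c+.
The two rarest classes, py vi c and py+ vi+ c+, are the double crossovers. Comparing them with the parentals, only the py allele has switched, so py is the middle locus and the order is vi – py – c.
Crossovers in the py–c interval produce the single-crossover classes py+ vi c+ and py vi+ c (76 + 93 = 169) plus the double crossovers (11).
RF(py–c) = (169 + 11) / 1424 = 180/1424 = 0.1264 → 12.6 centimorgans.

12.6 centimorgans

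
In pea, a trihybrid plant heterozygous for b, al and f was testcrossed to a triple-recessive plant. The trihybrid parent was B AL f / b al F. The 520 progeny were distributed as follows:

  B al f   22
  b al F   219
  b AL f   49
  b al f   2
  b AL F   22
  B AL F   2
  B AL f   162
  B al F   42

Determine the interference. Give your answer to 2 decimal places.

0.54

The two rarest classes, B AL F and b al f, are the double crossovers. Comparing them with the parentals, only the f allele has switched, so f is the middle locus and the order is b – f – al.
b–f: (91 + 4)/520 = 0.1827; f–al: (44 + 4)/520 = 0.0923.
Expected DCO frequency = 0.1827 × 0.0923 ≈ 0.01686; observed = 4/520 ≈ 0.00769.
Coefficient of coincidence = 0.00769/0.01686 ≈ 0.46; interference = 1 − 0.46 = 0.54.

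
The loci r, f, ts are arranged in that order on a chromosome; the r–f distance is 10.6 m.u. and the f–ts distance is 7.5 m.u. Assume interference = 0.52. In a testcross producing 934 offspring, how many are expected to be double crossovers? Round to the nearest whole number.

Map distances give recombination frequencies of 0.106 and 0.075 for the two intervals.
With interference 0.52 (so coincidence = 0.48), expected double-crossover frequency = 0.106 × 0.075 × 0.48 = 0.00382.
Expected number = 0.00382 × 934 = 3.56 ≈ 4.

4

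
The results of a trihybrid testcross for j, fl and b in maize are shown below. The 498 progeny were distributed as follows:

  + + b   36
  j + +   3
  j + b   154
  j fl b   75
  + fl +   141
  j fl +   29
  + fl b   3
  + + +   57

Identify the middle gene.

The two most frequent reciprocal classes, j + b and + fl +, are the parental types, so the F1 was j + b / + fl +.
The two rarest classes, j + + and + fl b, are the double crossovers. Comparing them with the parentals, only the b allele has switched, so b is the middle locus and the order is j – b – fl.

b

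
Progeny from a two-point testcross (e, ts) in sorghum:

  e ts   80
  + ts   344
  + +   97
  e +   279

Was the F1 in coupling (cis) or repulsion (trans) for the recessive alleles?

trans

The two most frequent classes are + ts (344) and e + (279); these are the parental (non-recombinant) types.
So the F1 carried + ts on one chromosome and e + on the other — the recessive alleles are on opposite chromosomes (trans / repulsion).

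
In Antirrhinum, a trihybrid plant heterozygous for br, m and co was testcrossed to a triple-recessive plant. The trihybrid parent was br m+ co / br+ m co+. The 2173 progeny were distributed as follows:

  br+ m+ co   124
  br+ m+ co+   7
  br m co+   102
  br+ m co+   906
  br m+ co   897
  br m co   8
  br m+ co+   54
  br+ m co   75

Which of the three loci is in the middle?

m

The two rarest classes, br m co and br+ m+ co+, are the double crossovers. Comparing them with the parentals, only the m allele has switched, so m is the middle locus and the order is co – m – br.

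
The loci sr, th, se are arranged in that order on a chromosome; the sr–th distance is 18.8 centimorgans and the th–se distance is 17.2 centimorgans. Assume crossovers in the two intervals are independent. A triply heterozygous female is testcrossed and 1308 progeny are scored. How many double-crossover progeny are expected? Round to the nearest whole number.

Map distances give recombination frequencies of 0.188 and 0.172 for the two intervals.
With no interference, expected double-crossover frequency = 0.188 × 0.172 = 0.03234.
Expected number = 0.03234 × 1308 = 42.30 ≈ 42.

42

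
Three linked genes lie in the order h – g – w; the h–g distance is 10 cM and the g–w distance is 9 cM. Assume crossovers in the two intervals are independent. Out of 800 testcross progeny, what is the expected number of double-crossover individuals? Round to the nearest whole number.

7

Map distances give recombination frequencies of 0.100 and 0.090 for the two intervals.
With no interference, expected double-crossover frequency = 0.100 × 0.090 = 0.00900.
Expected number = 0.00900 × 800 = 7.20 ≈ 7.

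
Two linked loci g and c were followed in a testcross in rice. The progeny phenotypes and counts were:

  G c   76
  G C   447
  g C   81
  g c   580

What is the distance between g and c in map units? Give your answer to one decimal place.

The two most frequent classes, G C (447) and g c (580), are the parental types, so the F1 was G C / g c.
The recombinant classes are G c and g C: 76 + 81 = 157.
Recombination frequency = 157/1184 = 0.1326 ≈ 13.3%, i.e. 13.3 map units.

13.3 map units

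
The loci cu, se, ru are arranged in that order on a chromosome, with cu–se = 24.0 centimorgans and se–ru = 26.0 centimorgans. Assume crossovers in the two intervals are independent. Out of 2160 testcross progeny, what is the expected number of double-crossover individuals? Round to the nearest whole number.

135

Map distances give recombination frequencies of 0.240 and 0.260 for the two intervals.
With no interference, expected double-crossover frequency = 0.240 × 0.260 = 0.06240.
Expected number = 0.06240 × 2160 = 134.78 ≈ 135.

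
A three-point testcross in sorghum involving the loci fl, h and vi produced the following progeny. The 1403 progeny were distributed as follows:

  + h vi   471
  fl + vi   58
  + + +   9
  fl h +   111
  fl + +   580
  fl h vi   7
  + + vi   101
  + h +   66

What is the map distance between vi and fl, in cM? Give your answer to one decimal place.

The two most frequent reciprocal classes, + h vi and fl + +, are the parental types, so the F1 was + h vi / fl + +.
The two rarest classes, fl h vi and + + +, are the double crossovers. Comparing them with the parentals, only the fl allele has switched, so fl is the middle locus and the order is vi – fl – h.
Crossovers in the vi–fl interval produce the single-crossover classes + h + and fl + vi (66 + 58 = 124) plus the double crossovers (16).
RF(vi–fl) = (124 + 16) / 1403 = 140/1403 = 0.0998 → 10.0 cM.

10.0 cM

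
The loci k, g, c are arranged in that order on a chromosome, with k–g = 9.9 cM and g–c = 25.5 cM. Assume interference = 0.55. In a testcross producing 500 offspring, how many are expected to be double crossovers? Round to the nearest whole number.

Map distances give recombination frequencies of 0.099 and 0.255 for the two intervals.
With interference 0.55 (so coincidence = 0.45), expected double-crossover frequency = 0.099 × 0.255 × 0.45 = 0.01136.
Expected number = 0.01136 × 500 = 5.68 ≈ 6.

6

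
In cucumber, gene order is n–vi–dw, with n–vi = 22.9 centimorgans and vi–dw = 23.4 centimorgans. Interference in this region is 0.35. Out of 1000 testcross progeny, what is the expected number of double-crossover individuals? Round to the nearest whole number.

Map distances give recombination frequencies of 0.229 and 0.234 for the two intervals.
With interference 0.35 (so coincidence = 0.65), expected double-crossover frequency = 0.229 × 0.234 × 0.65 = 0.03483.
Expected number = 0.03483 × 1000 = 34.83 ≈ 35.

35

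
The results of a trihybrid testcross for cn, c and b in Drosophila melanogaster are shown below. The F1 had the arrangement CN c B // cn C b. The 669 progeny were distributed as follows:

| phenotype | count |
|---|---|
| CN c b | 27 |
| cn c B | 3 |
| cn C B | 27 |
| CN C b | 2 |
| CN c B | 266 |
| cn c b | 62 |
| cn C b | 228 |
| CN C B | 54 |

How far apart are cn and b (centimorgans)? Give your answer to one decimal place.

8.8 centimorgans

The two rarest classes, cn c B and CN C b, are the double crossovers. Comparing them with the parentals, only the cn allele has switched, so cn is the middle locus and the order is c – cn – b.
Crossovers in the cn–b interval produce the single-crossover classes CN c b and cn C B (27 + 27 = 54) plus the double crossovers (5).
RF(cn–b) = (54 + 5) / 669 = 59/669 = 0.0882 → 8.8 centimorgans.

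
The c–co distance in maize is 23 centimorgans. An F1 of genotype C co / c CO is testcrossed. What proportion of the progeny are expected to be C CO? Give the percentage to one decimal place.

A map distance of 23 centimorgans corresponds to a recombination frequency of 0.230.
The F1 is C co / c CO, so C CO is a recombinant gamete class with expected frequency r/2 = 0.230/2 = 0.1150.
That is 0.1150 = 11.5% of the progeny.

11.5%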